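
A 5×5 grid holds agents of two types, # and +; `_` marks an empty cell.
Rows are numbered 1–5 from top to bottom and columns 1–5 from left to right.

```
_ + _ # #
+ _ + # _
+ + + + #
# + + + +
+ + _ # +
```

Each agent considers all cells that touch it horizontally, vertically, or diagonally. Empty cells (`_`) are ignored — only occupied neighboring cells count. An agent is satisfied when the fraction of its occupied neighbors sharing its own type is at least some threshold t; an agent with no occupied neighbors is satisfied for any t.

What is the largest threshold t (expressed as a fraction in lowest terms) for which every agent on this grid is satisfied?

0/1

(1,2)+ 2/2
(1,4)# 2/3
(1,5)# 2/2
(2,1)+ 3/3
(2,3)+ 4/6
(2,4)# 3/6
(3,1)+ 3/4
(3,2)+ 6/7
(3,3)+ 6/7
(3,4)+ 5/7
(3,5)# 1/4
(4,1)# 0/5
(4,2)+ 6/7
(4,3)+ 6/7
(4,4)+ 5/7
(4,5)+ 3/5
(5,1)+ 2/3
(5,2)+ 3/4
(5,4)# 0/4
(5,5)+ 2/3
The smallest same-type fraction is 0/5 at (4,1), which reduces to 0/1. Any threshold above that leaves this agent unsatisfied.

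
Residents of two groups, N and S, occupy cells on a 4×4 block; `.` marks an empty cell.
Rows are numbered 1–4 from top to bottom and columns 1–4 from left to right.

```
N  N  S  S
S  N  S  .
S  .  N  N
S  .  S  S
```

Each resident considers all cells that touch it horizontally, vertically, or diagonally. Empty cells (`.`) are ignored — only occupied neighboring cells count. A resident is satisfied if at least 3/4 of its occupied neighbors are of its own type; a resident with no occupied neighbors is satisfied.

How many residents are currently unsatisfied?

(1,1)N 2/3 ✗
(1,2)N 2/5 ✗
(1,3)S 2/4 ✗
(1,4)S 2/2 ✓
(2,1)S 1/4 ✗
(2,2)N 3/7 ✗
(2,3)S 2/6 ✗
(3,1)S 2/3 ✗
(3,3)N 2/5 ✗
(3,4)N 1/4 ✗
(4,1)S 1/1 ✓
(4,3)S 1/3 ✗
(4,4)S 1/3 ✗
Unsatisfied: (1,1), (1,2), (1,3), (2,1), (2,2), (2,3), (3,1), (3,3), (3,4), (4,3), (4,4) — 11 in total.

11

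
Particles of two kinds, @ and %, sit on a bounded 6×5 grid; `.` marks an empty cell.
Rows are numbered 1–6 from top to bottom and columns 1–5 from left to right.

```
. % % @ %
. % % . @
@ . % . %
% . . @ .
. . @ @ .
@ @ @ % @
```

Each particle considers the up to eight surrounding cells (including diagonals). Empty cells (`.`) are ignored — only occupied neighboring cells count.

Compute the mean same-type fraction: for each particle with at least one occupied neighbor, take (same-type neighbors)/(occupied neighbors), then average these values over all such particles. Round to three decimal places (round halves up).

(1,2)% 3/3
(1,3)% 3/4
(1,4)@ 1/4
(1,5)% 0/2
(2,2)% 4/5
(2,3)% 4/5
(2,5)@ 1/3
(3,1)@ 0/2
(3,3)% 2/3
(3,5)% 0/2
(4,1)% 0/1
(4,4)@ 2/4
(5,3)@ 4/5
(5,4)@ 4/5
(6,1)@ 1/1
(6,2)@ 3/3
(6,3)@ 3/4
(6,4)% 0/4
(6,5)@ 1/2
Sum over 19 particles: 3/3 + 3/4 + 1/4 + 0/2 + 4/5 + 4/5 + 1/3 + 0/2 + 2/3 + 0/2 + 0/1 + 2/4 + 4/5 + 4/5 + 1/1 + 3/3 + 3/4 + 0/4 + 1/2 = 199/20; mean = 199/20 ÷ 19 = 199/380 = 0.523684… → 0.524.

0.524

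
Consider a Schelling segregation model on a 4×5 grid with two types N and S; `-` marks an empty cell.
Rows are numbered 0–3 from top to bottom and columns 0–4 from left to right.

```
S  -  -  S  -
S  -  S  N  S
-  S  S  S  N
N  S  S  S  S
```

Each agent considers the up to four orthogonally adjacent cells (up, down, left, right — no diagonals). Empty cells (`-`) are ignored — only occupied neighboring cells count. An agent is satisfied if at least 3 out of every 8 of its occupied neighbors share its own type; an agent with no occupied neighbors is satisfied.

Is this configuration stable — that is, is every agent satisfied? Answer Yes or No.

No

(0,0)S 1/1 ok
(0,3)S 0/1 unhappy
(1,0)S 1/1 ok
(1,2)S 1/2 ok
(1,3)N 0/4 unhappy
(1,4)S 0/2 unhappy
(2,1)S 2/2 ok
(2,2)S 4/4 ok
(2,3)S 2/4 ok
(2,4)N 0/3 unhappy
(3,0)N 0/1 unhappy
(3,1)S 2/3 ok
(3,2)S 3/3 ok
(3,3)S 3/3 ok
(3,4)S 1/2 ok
For instance (0,3) has only 0/1 same-type neighbors, below 3/8.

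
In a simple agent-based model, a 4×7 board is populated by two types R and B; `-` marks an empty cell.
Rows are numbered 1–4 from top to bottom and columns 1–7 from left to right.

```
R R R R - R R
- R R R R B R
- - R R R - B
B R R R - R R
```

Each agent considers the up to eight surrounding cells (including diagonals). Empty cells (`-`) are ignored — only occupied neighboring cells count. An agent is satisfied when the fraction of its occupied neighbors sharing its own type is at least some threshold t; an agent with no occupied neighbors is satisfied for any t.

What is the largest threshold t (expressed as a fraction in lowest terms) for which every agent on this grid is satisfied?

Row 1: (1,1)R 2/2 · (1,2)R 4/4 · (1,3)R 5/5 · (1,4)R 4/4 · (1,6)R 3/4 · (1,7)R 2/3
Row 2: (2,2)R 5/5 · (2,3)R 7/7 · (2,4)R 7/7 · (2,5)R 5/6 · (2,6)B 1/6 · (2,7)R 2/4
Row 3: (3,3)R 7/7 · (3,4)R 7/7 · (3,5)R 5/6 · (3,7)B 1/4
Row 4: (4,1)B 0/1 · (4,2)R 2/3 · (4,3)R 4/4 · (4,4)R 4/4 · (4,6)R 2/3 · (4,7)R 1/2
The smallest same-type fraction is 0/1 at (4,1), which reduces to 0/1. Any threshold above that leaves this agent unsatisfied.

0/1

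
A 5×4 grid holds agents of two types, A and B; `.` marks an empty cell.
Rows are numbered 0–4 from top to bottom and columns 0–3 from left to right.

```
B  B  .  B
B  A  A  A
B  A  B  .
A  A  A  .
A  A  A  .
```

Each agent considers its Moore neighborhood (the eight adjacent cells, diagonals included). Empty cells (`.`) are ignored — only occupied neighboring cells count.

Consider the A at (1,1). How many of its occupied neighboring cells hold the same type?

2

Occupied neighbors of (1,1): (0,0)=B, (0,1)=B, (1,0)=B, (1,2)=A, (2,0)=B, (2,1)=A, (2,2)=B.
Same type (A): 2 of 7.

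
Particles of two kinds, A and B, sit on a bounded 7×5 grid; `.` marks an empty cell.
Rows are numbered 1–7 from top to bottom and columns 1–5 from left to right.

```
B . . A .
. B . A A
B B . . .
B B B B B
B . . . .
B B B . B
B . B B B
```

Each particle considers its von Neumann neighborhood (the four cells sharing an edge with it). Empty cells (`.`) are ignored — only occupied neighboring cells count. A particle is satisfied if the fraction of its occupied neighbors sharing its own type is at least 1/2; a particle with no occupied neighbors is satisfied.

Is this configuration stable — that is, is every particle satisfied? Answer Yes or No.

(1,1)B 0/0 satisfied
(1,4)A 1/1 satisfied
(2,2)B 1/1 satisfied
(2,4)A 2/2 satisfied
(2,5)A 1/1 satisfied
(3,1)B 2/2 satisfied
(3,2)B 3/3 satisfied
(4,1)B 3/3 satisfied
(4,2)B 3/3 satisfied
(4,3)B 2/2 satisfied
(4,4)B 2/2 satisfied
(4,5)B 1/1 satisfied
(5,1)B 2/2 satisfied
(6,1)B 3/3 satisfied
(6,2)B 2/2 satisfied
(6,3)B 2/2 satisfied
(6,5)B 1/1 satisfied
(7,1)B 1/1 satisfied
(7,3)B 2/2 satisfied
(7,4)B 2/2 satisfied
(7,5)B 2/2 satisfied
All meet the threshold, so the configuration is stable.

Yes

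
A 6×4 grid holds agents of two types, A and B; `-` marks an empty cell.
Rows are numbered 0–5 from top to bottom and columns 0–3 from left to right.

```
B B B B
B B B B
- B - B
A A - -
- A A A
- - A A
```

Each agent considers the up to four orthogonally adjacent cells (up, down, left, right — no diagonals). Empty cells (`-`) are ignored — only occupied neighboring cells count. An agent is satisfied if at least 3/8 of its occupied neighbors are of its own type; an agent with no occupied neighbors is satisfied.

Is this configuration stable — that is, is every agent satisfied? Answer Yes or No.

Row 0: (0,0)B 2/2 ✓ · (0,1)B 3/3 ✓ · (0,2)B 3/3 ✓ · (0,3)B 2/2 ✓
Row 1: (1,0)B 2/2 ✓ · (1,1)B 4/4 ✓ · (1,2)B 3/3 ✓ · (1,3)B 3/3 ✓
Row 2: (2,1)B 1/2 ✓ · (2,3)B 1/1 ✓
Row 3: (3,0)A 1/1 ✓ · (3,1)A 2/3 ✓
Row 4: (4,1)A 2/2 ✓ · (4,2)A 3/3 ✓ · (4,3)A 2/2 ✓
Row 5: (5,2)A 2/2 ✓ · (5,3)A 2/2 ✓
All meet the threshold, so the configuration is stable.

Yes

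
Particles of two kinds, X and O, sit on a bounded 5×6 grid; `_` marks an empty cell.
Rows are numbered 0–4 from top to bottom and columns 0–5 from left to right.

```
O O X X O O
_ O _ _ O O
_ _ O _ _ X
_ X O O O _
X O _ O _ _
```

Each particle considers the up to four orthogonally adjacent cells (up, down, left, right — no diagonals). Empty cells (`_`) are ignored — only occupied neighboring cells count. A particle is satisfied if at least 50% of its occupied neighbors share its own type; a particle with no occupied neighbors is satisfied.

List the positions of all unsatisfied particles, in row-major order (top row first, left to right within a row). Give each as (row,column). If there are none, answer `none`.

(2,5), (3,1), (4,0), (4,1)

(0,0)O 1/1 ok
(0,1)O 2/3 ok
(0,2)X 1/2 ok
(0,3)X 1/2 ok
(0,4)O 2/3 ok
(0,5)O 2/2 ok
(1,1)O 1/1 ok
(1,4)O 2/2 ok
(1,5)O 2/3 ok
(2,2)O 1/1 ok
(2,5)X 0/1 unhappy
(3,1)X 0/2 unhappy
(3,2)O 2/3 ok
(3,3)O 3/3 ok
(3,4)O 1/1 ok
(4,0)X 0/1 unhappy
(4,1)O 0/2 unhappy
(4,3)O 1/1 ok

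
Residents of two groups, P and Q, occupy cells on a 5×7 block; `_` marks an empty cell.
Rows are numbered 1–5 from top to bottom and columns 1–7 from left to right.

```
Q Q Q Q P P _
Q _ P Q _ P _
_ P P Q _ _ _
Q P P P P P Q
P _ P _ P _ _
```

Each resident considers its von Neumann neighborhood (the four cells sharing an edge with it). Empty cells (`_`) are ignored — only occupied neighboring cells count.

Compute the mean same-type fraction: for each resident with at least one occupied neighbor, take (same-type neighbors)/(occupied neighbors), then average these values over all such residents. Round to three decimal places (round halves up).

Row 1: (1,1)Q 2/2 · (1,2)Q 2/2 · (1,3)Q 2/3 · (1,4)Q 2/3 · (1,5)P 1/2 · (1,6)P 2/2
Row 2: (2,1)Q 1/1 · (2,3)P 1/3 · (2,4)Q 2/3 · (2,6)P 1/1
Row 3: (3,2)P 2/2 · (3,3)P 3/4 · (3,4)Q 1/3
Row 4: (4,1)Q 0/2 · (4,2)P 2/3 · (4,3)P 4/4 · (4,4)P 2/3 · (4,5)P 3/3 · (4,6)P 1/2 · (4,7)Q 0/1
Row 5: (5,1)P 0/1 · (5,3)P 1/1 · (5,5)P 1/1
Sum over 23 residents: 2/2 + 2/2 + 2/3 + 2/3 + 1/2 + 2/2 + 1/1 + 1/3 + 2/3 + 1/1 + 2/2 + 3/4 + 1/3 + 0/2 + 2/3 + 4/4 + 2/3 + 3/3 + 1/2 + 0/1 + 0/1 + 1/1 + 1/1 = 63/4; mean = 63/4 ÷ 23 = 63/92 = 0.684782… → 0.685.

0.685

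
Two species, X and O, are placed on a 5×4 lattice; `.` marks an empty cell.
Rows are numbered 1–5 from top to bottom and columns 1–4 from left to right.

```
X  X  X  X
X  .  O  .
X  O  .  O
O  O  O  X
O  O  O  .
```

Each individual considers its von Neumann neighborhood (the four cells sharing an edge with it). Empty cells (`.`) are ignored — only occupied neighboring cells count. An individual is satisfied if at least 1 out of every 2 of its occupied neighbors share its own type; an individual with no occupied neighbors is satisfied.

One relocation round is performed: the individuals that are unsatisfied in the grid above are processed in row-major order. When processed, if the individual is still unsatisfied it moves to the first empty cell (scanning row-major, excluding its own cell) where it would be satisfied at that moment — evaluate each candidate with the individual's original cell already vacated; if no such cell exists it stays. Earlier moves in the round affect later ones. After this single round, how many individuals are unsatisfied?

Initially unsatisfied (in order): (2,3), (3,1), (3,4), (4,4).
  (2,3) → (2,4).
  (3,1) → (2,2).
  (3,4): now satisfied by earlier moves; stays.
  (4,4) → (2,3).
Resulting grid:
X X X X
X X X O
. O . O
O O O .
O O O .
Unsatisfied now: (2,4).

1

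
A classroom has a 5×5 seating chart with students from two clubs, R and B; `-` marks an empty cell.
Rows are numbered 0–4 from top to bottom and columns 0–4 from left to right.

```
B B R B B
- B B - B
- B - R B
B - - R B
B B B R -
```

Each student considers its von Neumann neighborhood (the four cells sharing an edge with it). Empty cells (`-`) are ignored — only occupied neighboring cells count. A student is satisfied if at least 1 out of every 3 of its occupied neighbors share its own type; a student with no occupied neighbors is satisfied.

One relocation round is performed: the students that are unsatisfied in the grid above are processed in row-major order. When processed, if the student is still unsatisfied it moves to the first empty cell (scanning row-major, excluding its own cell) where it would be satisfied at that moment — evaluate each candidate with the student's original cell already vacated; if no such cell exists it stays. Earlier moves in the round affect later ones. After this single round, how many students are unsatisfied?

Initially unsatisfied (in order): (0,2).
  (0,2) → (2,2).
Resulting grid:
B B - B B
- B B - B
- B R R B
B - - R B
B B B R -
All satisfied now.

0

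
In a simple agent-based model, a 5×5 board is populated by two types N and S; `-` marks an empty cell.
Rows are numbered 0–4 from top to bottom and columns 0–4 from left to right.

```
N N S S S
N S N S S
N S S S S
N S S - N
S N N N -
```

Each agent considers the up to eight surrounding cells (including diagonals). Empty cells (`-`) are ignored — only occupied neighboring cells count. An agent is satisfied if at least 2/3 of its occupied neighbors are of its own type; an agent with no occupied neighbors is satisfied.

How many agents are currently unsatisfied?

(0,0)N 2/3 ok
(0,1)N 3/5 unhappy
(0,2)S 3/5 unhappy
(0,3)S 4/5 ok
(0,4)S 3/3 ok
(1,0)N 3/5 unhappy
(1,1)S 3/8 unhappy
(1,2)N 1/8 unhappy
(1,3)S 7/8 ok
(1,4)S 5/5 ok
(2,0)N 2/5 unhappy
(2,1)S 4/8 unhappy
(2,2)S 6/7 ok
(2,3)S 5/7 ok
(2,4)S 3/4 ok
(3,0)N 2/5 unhappy
(3,1)S 4/8 unhappy
(3,2)S 4/7 unhappy
(3,4)N 1/3 unhappy
(4,0)S 1/3 unhappy
(4,1)N 2/5 unhappy
(4,2)N 2/4 unhappy
(4,3)N 2/3 ok
Unsatisfied: (0,1), (0,2), (1,0), (1,1), (1,2), (2,0), (2,1), (3,0), (3,1), (3,2), (3,4), (4,0), (4,1), (4,2) — 14 in total.

14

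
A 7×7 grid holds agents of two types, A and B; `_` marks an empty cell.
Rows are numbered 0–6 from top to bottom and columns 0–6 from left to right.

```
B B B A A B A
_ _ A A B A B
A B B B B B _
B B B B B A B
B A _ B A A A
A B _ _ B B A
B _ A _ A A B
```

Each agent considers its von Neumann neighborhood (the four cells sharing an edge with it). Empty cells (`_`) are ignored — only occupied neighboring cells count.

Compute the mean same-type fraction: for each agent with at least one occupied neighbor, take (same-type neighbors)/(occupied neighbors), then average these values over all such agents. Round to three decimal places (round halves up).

Row 0: (0,0)B 1/1 · (0,1)B 2/2 · (0,2)B 1/3 · (0,3)A 2/3 · (0,4)A 1/3 · (0,5)B 0/3 · (0,6)A 0/2
Row 1: (1,2)A 1/3 · (1,3)A 2/4 · (1,4)B 1/4 · (1,5)A 0/4 · (1,6)B 0/2
Row 2: (2,0)A 0/2 · (2,1)B 2/3 · (2,2)B 3/4 · (2,3)B 3/4 · (2,4)B 4/4 · (2,5)B 1/3
Row 3: (3,0)B 2/3 · (3,1)B 3/4 · (3,2)B 3/3 · (3,3)B 4/4 · (3,4)B 2/4 · (3,5)A 1/4 · (3,6)B 0/2
Row 4: (4,0)B 1/3 · (4,1)A 0/3 · (4,3)B 1/2 · (4,4)A 1/4 · (4,5)A 3/4 · (4,6)A 2/3
Row 5: (5,0)A 0/3 · (5,1)B 0/2 · (5,4)B 1/3 · (5,5)B 1/4 · (5,6)A 1/3
Row 6: (6,0)B 0/1 · (6,2)A — no occupied neighbors · (6,4)A 1/2 · (6,5)A 1/3 · (6,6)B 0/2
Sum over 40 agents: 1/1 + 2/2 + 1/3 + 2/3 + 1/3 + 0/3 + 0/2 + 1/3 + 2/4 + 1/4 + 0/4 + 0/2 + 0/2 + 2/3 + 3/4 + 3/4 + 4/4 + 1/3 + 2/3 + 3/4 + 3/3 + 4/4 + 2/4 + 1/4 + 0/2 + 1/3 + 0/3 + 1/2 + 1/4 + 3/4 + 2/3 + 0/3 + 0/2 + 1/3 + 1/4 + 1/3 + 0/1 + 1/2 + 1/3 + 0/2 = 49/3; mean = 49/3 ÷ 40 = 49/120 = 0.408333… → 0.408.

0.408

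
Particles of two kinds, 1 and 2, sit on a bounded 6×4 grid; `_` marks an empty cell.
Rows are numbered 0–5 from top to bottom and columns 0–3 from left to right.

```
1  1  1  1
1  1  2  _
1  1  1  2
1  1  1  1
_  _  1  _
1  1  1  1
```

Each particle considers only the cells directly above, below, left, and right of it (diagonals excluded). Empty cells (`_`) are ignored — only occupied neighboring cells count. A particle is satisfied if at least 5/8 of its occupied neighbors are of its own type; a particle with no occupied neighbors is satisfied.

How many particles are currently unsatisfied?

(0,0)1 2/2 ok
(0,1)1 3/3 ok
(0,2)1 2/3 ok
(0,3)1 1/1 ok
(1,0)1 3/3 ok
(1,1)1 3/4 ok
(1,2)2 0/3 unhappy
(2,0)1 3/3 ok
(2,1)1 4/4 ok
(2,2)1 2/4 unhappy
(2,3)2 0/2 unhappy
(3,0)1 2/2 ok
(3,1)1 3/3 ok
(3,2)1 4/4 ok
(3,3)1 1/2 unhappy
(4,2)1 2/2 ok
(5,0)1 1/1 ok
(5,1)1 2/2 ok
(5,2)1 3/3 ok
(5,3)1 1/1 ok
Unsatisfied: (1,2), (2,2), (2,3), (3,3) — 4 in total.

4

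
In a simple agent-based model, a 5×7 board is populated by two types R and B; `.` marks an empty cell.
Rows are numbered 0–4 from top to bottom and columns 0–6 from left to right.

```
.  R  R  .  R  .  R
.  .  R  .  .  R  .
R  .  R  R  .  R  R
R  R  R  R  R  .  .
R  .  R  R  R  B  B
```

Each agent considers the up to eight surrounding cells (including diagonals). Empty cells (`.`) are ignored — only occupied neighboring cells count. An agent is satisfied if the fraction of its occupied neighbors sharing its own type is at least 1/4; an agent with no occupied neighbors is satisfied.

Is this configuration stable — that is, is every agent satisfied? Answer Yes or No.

Row 0: (0,1)R 2/2 satisfied · (0,2)R 2/2 satisfied · (0,4)R 1/1 satisfied · (0,6)R 1/1 satisfied
Row 1: (1,2)R 4/4 satisfied · (1,5)R 4/4 satisfied
Row 2: (2,0)R 2/2 satisfied · (2,2)R 5/5 satisfied · (2,3)R 5/5 satisfied · (2,5)R 3/3 satisfied · (2,6)R 2/2 satisfied
Row 3: (3,0)R 3/3 satisfied · (3,1)R 6/6 satisfied · (3,2)R 6/6 satisfied · (3,3)R 7/7 satisfied · (3,4)R 5/6 satisfied
Row 4: (4,0)R 2/2 satisfied · (4,2)R 4/4 satisfied · (4,3)R 5/5 satisfied · (4,4)R 3/4 satisfied · (4,5)B 1/3 satisfied · (4,6)B 1/1 satisfied
All meet the threshold, so the configuration is stable.

Yes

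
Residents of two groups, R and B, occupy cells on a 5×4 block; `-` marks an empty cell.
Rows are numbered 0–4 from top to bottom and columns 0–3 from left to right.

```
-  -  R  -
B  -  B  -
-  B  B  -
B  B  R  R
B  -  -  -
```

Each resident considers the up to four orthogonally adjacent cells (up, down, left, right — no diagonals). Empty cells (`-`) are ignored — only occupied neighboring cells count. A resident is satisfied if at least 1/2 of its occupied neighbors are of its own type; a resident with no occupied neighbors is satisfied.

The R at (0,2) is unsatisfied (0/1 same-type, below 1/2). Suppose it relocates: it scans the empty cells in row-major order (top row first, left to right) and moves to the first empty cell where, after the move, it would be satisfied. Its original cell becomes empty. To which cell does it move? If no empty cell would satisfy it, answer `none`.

(0,1)

Vacating (0,2). Empty cells in order:
  (0,0): 0/1 same-type → still unsatisfied.
  (0,1): 0/0 same-type → satisfied — stop here.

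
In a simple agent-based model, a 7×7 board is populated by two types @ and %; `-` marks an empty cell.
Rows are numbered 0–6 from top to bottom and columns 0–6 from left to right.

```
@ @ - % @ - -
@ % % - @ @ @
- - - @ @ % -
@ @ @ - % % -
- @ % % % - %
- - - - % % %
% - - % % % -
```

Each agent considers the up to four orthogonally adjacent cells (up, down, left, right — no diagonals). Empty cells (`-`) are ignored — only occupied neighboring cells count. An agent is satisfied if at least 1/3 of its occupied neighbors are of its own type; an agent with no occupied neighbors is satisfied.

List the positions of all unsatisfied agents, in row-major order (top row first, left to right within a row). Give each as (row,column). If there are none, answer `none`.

(0,3)

Row 0: (0,0)@ 2/2 ✓ · (0,1)@ 1/2 ✓ · (0,3)% 0/1 ✗ · (0,4)@ 1/2 ✓
Row 1: (1,0)@ 1/2 ✓ · (1,1)% 1/3 ✓ · (1,2)% 1/1 ✓ · (1,4)@ 3/3 ✓ · (1,5)@ 2/3 ✓ · (1,6)@ 1/1 ✓
Row 2: (2,3)@ 1/1 ✓ · (2,4)@ 2/4 ✓ · (2,5)% 1/3 ✓
Row 3: (3,0)@ 1/1 ✓ · (3,1)@ 3/3 ✓ · (3,2)@ 1/2 ✓ · (3,4)% 2/3 ✓ · (3,5)% 2/2 ✓
Row 4: (4,1)@ 1/2 ✓ · (4,2)% 1/3 ✓ · (4,3)% 2/2 ✓ · (4,4)% 3/3 ✓ · (4,6)% 1/1 ✓
Row 5: (5,4)% 3/3 ✓ · (5,5)% 3/3 ✓ · (5,6)% 2/2 ✓
Row 6: (6,0)% 0/0 ✓ · (6,3)% 1/1 ✓ · (6,4)% 3/3 ✓ · (6,5)% 2/2 ✓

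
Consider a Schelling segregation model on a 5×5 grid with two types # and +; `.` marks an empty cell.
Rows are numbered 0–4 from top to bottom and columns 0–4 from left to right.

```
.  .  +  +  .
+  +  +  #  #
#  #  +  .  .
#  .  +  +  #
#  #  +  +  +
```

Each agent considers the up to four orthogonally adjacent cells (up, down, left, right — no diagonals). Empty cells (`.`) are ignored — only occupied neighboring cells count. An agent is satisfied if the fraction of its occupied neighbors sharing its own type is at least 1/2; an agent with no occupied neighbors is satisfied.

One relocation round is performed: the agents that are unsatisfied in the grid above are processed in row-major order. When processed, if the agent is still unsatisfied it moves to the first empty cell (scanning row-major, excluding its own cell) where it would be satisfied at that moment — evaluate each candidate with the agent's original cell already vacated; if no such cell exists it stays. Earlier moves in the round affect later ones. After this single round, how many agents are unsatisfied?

0

Initially unsatisfied (in order): (1,3), (2,1), (3,4).
  (1,3) → (0,4).
  (2,1) → (2,4).
  (3,4) → (3,1).
Resulting grid:
. . + + #
+ + + . #
# . + . #
# # + + .
# # + + +
All satisfied now.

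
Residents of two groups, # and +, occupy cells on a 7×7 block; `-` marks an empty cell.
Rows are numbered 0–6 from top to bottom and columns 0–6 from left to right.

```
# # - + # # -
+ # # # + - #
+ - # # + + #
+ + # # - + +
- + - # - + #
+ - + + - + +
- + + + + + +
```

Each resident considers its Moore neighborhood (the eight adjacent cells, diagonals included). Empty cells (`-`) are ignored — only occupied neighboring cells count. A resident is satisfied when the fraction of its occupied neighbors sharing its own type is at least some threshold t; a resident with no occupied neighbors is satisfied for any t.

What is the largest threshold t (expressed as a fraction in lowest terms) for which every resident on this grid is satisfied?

0/1

Row 0: (0,0)# 2/3 · (0,1)# 3/4 · (0,3)+ 1/4 · (0,4)# 2/4 · (0,5)# 2/3
Row 1: (1,0)+ 1/4 · (1,1)# 4/6 · (1,2)# 5/6 · (1,3)# 4/7 · (1,4)+ 3/7 · (1,6)# 2/3
Row 2: (2,0)+ 3/4 · (2,2)# 6/7 · (2,3)# 5/7 · (2,4)+ 3/6 · (2,5)+ 4/6 · (2,6)# 1/4
Row 3: (3,0)+ 3/3 · (3,1)+ 3/5 · (3,2)# 4/6 · (3,3)# 4/5 · (3,5)+ 4/6 · (3,6)+ 3/5
Row 4: (4,1)+ 4/5 · (4,3)# 2/4 · (4,5)+ 4/5 · (4,6)# 0/5
Row 5: (5,0)+ 2/2 · (5,2)+ 5/6 · (5,3)+ 4/5 · (5,5)+ 5/6 · (5,6)+ 4/5
Row 6: (6,1)+ 3/3 · (6,2)+ 4/4 · (6,3)+ 4/4 · (6,4)+ 4/4 · (6,5)+ 4/4 · (6,6)+ 3/3
The smallest same-type fraction is 0/5 at (4,6), which reduces to 0/1. Any threshold above that leaves this resident unsatisfied.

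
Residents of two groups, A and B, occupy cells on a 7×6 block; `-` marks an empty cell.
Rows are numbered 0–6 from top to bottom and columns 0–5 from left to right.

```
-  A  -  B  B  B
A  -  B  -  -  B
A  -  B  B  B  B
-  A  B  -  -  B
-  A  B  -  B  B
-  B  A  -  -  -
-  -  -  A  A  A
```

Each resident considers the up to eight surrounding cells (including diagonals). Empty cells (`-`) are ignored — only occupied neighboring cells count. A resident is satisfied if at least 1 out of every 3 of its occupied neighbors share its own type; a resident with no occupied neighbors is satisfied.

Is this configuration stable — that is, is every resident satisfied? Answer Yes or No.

Yes

Row 0: (0,1)A 1/2 ✓ · (0,3)B 2/2 ✓ · (0,4)B 3/3 ✓ · (0,5)B 2/2 ✓
Row 1: (1,0)A 2/2 ✓ · (1,2)B 3/4 ✓ · (1,5)B 4/4 ✓
Row 2: (2,0)A 2/2 ✓ · (2,2)B 3/4 ✓ · (2,3)B 4/4 ✓ · (2,4)B 4/4 ✓ · (2,5)B 3/3 ✓
Row 3: (3,1)A 2/5 ✓ · (3,2)B 3/5 ✓ · (3,5)B 4/4 ✓
Row 4: (4,1)A 2/5 ✓ · (4,2)B 2/5 ✓ · (4,4)B 2/2 ✓ · (4,5)B 2/2 ✓
Row 5: (5,1)B 1/3 ✓ · (5,2)A 2/4 ✓
Row 6: (6,3)A 2/2 ✓ · (6,4)A 2/2 ✓ · (6,5)A 1/1 ✓
All meet the threshold, so the configuration is stable.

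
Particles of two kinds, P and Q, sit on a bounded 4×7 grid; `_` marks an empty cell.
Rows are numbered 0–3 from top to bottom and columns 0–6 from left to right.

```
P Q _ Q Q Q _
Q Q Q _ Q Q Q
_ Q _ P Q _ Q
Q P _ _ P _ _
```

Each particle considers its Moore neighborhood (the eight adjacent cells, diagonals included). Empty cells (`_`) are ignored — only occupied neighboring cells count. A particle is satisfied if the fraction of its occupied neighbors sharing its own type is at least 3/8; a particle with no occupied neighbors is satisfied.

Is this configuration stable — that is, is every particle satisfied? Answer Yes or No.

Row 0: (0,0)P 0/3 unhappy · (0,1)Q 3/4 ok · (0,3)Q 3/3 ok · (0,4)Q 4/4 ok · (0,5)Q 4/4 ok
Row 1: (1,0)Q 3/4 ok · (1,1)Q 4/5 ok · (1,2)Q 4/5 ok · (1,4)Q 5/6 ok · (1,5)Q 6/6 ok · (1,6)Q 3/3 ok
Row 2: (2,1)Q 4/5 ok · (2,3)P 1/4 unhappy · (2,4)Q 2/4 ok · (2,6)Q 2/2 ok
Row 3: (3,0)Q 1/2 ok · (3,1)P 0/2 unhappy · (3,4)P 1/2 ok
For instance (0,0) has only 0/3 same-type neighbors, below 3/8.

No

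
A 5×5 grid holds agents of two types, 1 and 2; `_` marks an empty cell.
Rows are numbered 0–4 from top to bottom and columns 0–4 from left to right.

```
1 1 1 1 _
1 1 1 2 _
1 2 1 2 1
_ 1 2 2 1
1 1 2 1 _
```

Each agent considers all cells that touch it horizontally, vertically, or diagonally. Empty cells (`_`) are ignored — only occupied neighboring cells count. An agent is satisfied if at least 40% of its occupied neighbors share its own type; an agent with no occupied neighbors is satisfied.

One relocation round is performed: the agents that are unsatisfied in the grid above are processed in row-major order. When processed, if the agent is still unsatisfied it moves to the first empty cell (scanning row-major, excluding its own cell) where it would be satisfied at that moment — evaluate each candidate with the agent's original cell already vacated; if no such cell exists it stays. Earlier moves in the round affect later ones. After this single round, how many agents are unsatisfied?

Initially unsatisfied (in order): (1,3), (2,1), (2,2), (2,4), (4,3).
  (1,3): no empty cell satisfies it; stays.
  (2,1) → (0,4).
  (2,2): now satisfied by earlier moves; stays.
  (2,4) → (2,1).
  (4,3) → (3,0).
Resulting grid:
1 1 1 1 2
1 1 1 2 _
1 1 1 2 _
1 1 2 2 1
1 1 2 _ _
Unsatisfied now: (1,3), (3,4).

2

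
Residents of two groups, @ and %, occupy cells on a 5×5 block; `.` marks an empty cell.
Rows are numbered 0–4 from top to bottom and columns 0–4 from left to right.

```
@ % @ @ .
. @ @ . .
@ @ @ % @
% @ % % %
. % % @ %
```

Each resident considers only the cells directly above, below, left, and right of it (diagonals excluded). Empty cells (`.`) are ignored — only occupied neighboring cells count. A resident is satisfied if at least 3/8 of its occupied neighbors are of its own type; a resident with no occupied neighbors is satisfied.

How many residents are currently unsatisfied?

7

(0,0)@ 0/1 not
(0,1)% 0/3 not
(0,2)@ 2/3 satisfied
(0,3)@ 1/1 satisfied
(1,1)@ 2/3 satisfied
(1,2)@ 3/3 satisfied
(2,0)@ 1/2 satisfied
(2,1)@ 4/4 satisfied
(2,2)@ 2/4 satisfied
(2,3)% 1/3 not
(2,4)@ 0/2 not
(3,0)% 0/2 not
(3,1)@ 1/4 not
(3,2)% 2/4 satisfied
(3,3)% 3/4 satisfied
(3,4)% 2/3 satisfied
(4,1)% 1/2 satisfied
(4,2)% 2/3 satisfied
(4,3)@ 0/3 not
(4,4)% 1/2 satisfied
Unsatisfied: (0,0), (0,1), (2,3), (2,4), (3,0), (3,1), (4,3) — 7 in total.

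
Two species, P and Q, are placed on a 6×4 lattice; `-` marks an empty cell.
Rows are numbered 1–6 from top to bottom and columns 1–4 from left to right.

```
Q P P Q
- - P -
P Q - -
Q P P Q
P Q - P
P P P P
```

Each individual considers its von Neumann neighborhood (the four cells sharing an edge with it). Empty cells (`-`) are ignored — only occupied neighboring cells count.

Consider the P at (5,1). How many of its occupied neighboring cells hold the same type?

Occupied neighbors of (5,1): (4,1)=Q, (6,1)=P, (5,2)=Q.
Same type (P): 1 of 3.

1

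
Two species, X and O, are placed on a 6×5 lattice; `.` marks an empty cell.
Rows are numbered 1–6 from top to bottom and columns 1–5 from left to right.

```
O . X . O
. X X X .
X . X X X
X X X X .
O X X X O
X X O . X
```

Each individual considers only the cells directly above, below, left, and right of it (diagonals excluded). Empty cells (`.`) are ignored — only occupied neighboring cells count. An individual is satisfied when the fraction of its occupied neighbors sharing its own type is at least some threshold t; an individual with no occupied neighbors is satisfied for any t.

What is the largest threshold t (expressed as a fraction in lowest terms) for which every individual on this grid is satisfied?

Row 1: (1,1)O — no occupied neighbors · (1,3)X 1/1 · (1,5)O — no occupied neighbors
Row 2: (2,2)X 1/1 · (2,3)X 4/4 · (2,4)X 2/2
Row 3: (3,1)X 1/1 · (3,3)X 3/3 · (3,4)X 4/4 · (3,5)X 1/1
Row 4: (4,1)X 2/3 · (4,2)X 3/3 · (4,3)X 4/4 · (4,4)X 3/3
Row 5: (5,1)O 0/3 · (5,2)X 3/4 · (5,3)X 3/4 · (5,4)X 2/3 · (5,5)O 0/2
Row 6: (6,1)X 1/2 · (6,2)X 2/3 · (6,3)O 0/2 · (6,5)X 0/1
The smallest same-type fraction is 0/3 at (5,1), which reduces to 0/1. Any threshold above that leaves this individual unsatisfied.

0/1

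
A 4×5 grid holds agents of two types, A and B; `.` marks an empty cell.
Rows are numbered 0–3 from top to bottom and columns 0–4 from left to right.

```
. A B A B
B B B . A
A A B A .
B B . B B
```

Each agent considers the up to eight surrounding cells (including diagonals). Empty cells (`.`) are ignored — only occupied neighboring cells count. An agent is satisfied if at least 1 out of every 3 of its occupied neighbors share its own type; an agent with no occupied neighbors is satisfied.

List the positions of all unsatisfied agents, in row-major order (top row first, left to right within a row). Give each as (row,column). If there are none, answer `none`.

(0,1)A 0/4 not
(0,2)B 2/4 satisfied
(0,3)A 1/4 not
(0,4)B 0/2 not
(1,0)B 1/4 not
(1,1)B 4/7 satisfied
(1,2)B 3/7 satisfied
(1,4)A 2/3 satisfied
(2,0)A 1/5 not
(2,1)A 1/7 not
(2,2)B 4/6 satisfied
(2,3)A 1/5 not
(3,0)B 1/3 satisfied
(3,1)B 2/4 satisfied
(3,3)B 2/3 satisfied
(3,4)B 1/2 satisfied

(0,1), (0,3), (0,4), (1,0), (2,0), (2,1), (2,3)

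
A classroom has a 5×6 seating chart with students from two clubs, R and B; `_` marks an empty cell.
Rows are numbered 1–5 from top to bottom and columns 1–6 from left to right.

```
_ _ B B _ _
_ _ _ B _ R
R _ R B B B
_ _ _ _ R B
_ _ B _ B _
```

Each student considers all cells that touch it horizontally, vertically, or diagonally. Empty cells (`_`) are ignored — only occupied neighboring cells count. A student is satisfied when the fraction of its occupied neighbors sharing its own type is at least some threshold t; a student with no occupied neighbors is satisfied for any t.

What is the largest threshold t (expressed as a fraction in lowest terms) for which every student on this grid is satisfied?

(1,3)B 2/2
(1,4)B 2/2
(2,4)B 4/5
(2,6)R 0/2
(3,1)R — no occupied neighbors
(3,3)R 0/2
(3,4)B 2/4
(3,5)B 4/6
(3,6)B 2/4
(4,5)R 0/5
(4,6)B 3/4
(5,3)B — no occupied neighbors
(5,5)B 1/2
The smallest same-type fraction is 0/2 at (2,6), which reduces to 0/1. Any threshold above that leaves this student unsatisfied.

0/1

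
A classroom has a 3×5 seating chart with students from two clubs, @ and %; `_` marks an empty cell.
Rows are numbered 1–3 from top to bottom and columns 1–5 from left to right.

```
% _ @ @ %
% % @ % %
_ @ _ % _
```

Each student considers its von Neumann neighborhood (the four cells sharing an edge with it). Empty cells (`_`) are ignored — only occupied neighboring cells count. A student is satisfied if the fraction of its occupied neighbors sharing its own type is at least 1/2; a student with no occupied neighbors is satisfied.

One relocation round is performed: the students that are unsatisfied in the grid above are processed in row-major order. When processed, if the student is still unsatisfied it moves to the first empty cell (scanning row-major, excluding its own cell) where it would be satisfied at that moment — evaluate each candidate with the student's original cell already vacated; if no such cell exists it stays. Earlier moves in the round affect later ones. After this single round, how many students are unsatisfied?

Initially unsatisfied (in order): (1,4), (2,2), (2,3), (3,2).
  (1,4) → (3,1).
  (2,2) → (1,2).
  (2,3): now satisfied by earlier moves; stays.
  (3,2): now satisfied by earlier moves; stays.
Resulting grid:
% % @ _ %
% _ @ % %
@ @ _ % _
All satisfied now.

0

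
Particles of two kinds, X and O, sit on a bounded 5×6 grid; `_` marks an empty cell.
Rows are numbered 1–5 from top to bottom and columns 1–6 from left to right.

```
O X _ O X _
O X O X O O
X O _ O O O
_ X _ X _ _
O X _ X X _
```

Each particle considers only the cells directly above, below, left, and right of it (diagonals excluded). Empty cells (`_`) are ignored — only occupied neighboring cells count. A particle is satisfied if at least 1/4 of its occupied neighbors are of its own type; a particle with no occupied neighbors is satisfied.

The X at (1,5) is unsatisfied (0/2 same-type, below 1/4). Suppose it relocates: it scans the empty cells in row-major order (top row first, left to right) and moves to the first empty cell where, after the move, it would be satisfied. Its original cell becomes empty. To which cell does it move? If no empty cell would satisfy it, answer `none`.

(1,3)

Vacating (1,5). Empty cells in order:
  (1,3): 1/3 same-type → satisfied — stop here.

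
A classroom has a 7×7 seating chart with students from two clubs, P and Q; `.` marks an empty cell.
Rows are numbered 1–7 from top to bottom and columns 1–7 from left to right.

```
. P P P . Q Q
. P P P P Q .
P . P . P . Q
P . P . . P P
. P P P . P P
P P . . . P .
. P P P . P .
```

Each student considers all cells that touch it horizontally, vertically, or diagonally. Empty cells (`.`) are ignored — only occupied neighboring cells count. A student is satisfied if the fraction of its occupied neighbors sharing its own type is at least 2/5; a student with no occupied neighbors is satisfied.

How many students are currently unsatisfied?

Row 1: (1,2)P 3/3 ✓ · (1,3)P 5/5 ✓ · (1,4)P 4/4 ✓ · (1,6)Q 2/3 ✓ · (1,7)Q 2/2 ✓
Row 2: (2,2)P 5/5 ✓ · (2,3)P 6/6 ✓ · (2,4)P 6/6 ✓ · (2,5)P 3/5 ✓ · (2,6)Q 3/5 ✓
Row 3: (3,1)P 2/2 ✓ · (3,3)P 4/4 ✓ · (3,5)P 3/4 ✓ · (3,7)Q 1/3 ✗
Row 4: (4,1)P 2/2 ✓ · (4,3)P 4/4 ✓ · (4,6)P 4/5 ✓ · (4,7)P 3/4 ✓
Row 5: (5,2)P 5/5 ✓ · (5,3)P 4/4 ✓ · (5,4)P 2/2 ✓ · (5,6)P 4/4 ✓ · (5,7)P 4/4 ✓
Row 6: (6,1)P 3/3 ✓ · (6,2)P 5/5 ✓ · (6,6)P 3/3 ✓
Row 7: (7,2)P 3/3 ✓ · (7,3)P 3/3 ✓ · (7,4)P 1/1 ✓ · (7,6)P 1/1 ✓
Unsatisfied: (3,7) — 1 in total.

1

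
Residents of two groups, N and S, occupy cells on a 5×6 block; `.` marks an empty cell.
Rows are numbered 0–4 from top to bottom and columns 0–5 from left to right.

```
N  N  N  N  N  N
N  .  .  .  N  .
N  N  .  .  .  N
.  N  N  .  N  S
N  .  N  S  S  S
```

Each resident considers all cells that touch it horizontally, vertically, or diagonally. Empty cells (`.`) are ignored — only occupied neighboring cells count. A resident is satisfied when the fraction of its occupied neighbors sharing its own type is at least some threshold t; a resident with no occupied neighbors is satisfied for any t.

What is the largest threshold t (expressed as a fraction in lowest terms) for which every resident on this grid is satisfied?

1/5

(0,0)N 2/2
(0,1)N 3/3
(0,2)N 2/2
(0,3)N 3/3
(0,4)N 3/3
(0,5)N 2/2
(1,0)N 4/4
(1,4)N 4/4
(2,0)N 3/3
(2,1)N 4/4
(2,5)N 2/3
(3,1)N 5/5
(3,2)N 3/4
(3,4)N 1/5
(3,5)S 2/4
(4,0)N 1/1
(4,2)N 2/3
(4,3)S 1/4
(4,4)S 3/4
(4,5)S 2/3
The smallest same-type fraction is 1/5 at (3,4), which reduces to 1/5. Any threshold above that leaves this resident unsatisfied.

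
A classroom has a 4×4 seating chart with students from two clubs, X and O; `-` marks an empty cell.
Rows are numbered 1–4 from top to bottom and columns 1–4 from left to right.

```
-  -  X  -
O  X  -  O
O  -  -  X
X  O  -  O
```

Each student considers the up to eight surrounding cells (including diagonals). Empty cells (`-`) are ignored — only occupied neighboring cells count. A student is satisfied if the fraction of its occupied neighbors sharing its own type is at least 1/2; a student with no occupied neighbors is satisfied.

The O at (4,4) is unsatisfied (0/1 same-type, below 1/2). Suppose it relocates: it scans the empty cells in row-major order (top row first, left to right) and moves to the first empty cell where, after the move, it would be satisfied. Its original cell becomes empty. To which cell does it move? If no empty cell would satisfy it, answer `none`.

(1,1)

Vacating (4,4). Empty cells in order:
  (1,1): 1/2 same-type → satisfied — stop here.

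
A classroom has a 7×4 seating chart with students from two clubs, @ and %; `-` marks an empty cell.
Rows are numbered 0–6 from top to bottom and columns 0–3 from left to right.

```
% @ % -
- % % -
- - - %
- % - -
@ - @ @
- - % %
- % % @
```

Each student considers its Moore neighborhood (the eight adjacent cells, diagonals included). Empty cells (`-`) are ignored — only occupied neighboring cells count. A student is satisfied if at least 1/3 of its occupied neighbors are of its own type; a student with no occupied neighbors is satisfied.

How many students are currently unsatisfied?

5

Row 0: (0,0)% 1/2 ok · (0,1)@ 0/4 unhappy · (0,2)% 2/3 ok
Row 1: (1,1)% 3/4 ok · (1,2)% 3/4 ok
Row 2: (2,3)% 1/1 ok
Row 3: (3,1)% 0/2 unhappy
Row 4: (4,0)@ 0/1 unhappy · (4,2)@ 1/4 unhappy · (4,3)@ 1/3 ok
Row 5: (5,2)% 3/6 ok · (5,3)% 2/5 ok
Row 6: (6,1)% 2/2 ok · (6,2)% 3/4 ok · (6,3)@ 0/3 unhappy
Unsatisfied: (0,1), (3,1), (4,0), (4,2), (6,3) — 5 in total.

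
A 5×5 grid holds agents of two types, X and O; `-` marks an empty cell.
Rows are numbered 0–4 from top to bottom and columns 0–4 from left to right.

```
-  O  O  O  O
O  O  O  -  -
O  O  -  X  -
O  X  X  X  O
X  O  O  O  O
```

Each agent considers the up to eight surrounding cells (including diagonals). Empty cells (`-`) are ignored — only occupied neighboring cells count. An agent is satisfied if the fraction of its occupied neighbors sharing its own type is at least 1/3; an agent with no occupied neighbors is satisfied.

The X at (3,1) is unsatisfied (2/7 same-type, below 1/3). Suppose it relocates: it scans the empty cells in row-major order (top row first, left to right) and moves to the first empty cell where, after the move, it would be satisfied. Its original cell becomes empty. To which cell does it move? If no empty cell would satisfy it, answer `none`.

(1,4)

Vacating (3,1). Empty cells in order:
  (0,0): 0/3 same-type → still unsatisfied.
  (1,3): 1/5 same-type → still unsatisfied.
  (1,4): 1/3 same-type → satisfied — stop here.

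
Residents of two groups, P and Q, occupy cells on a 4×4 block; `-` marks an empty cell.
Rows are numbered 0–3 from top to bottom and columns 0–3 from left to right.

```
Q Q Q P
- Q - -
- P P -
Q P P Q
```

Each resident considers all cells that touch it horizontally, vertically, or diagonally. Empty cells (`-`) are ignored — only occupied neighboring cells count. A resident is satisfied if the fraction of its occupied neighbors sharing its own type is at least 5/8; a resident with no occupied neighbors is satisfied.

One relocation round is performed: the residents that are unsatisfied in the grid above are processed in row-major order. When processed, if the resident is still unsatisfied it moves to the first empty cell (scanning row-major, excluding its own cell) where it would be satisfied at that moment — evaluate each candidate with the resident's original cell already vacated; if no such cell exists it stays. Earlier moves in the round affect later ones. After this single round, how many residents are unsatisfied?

1

Initially unsatisfied (in order): (0,3), (1,1), (2,1), (2,2), (3,0), (3,3).
  (0,3) → (2,3).
  (1,1) → (0,3).
  (2,1): now satisfied by earlier moves; stays.
  (2,2): now satisfied by earlier moves; stays.
  (3,0) → (1,0).
  (3,3) → (1,1).
Resulting grid:
Q Q Q Q
Q Q - -
- P P P
- P P -
Unsatisfied now: (2,1).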